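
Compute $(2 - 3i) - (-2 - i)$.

(2 - (-2)) + (-3 - (-1))i = 4 - 2i


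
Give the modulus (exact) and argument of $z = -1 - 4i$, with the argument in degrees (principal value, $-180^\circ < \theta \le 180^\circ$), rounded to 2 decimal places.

|z| = sqrt((-1)^2 + (-4)^2) = sqrt(17)
arg(z) = arctan(b/a) = arctan(-4/-1) (quadrant-adjusted) = -104.04°


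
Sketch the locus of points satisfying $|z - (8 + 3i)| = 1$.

|z - z0| = r describes a circle centered at z0 with radius r
Here z0 = 8 + 3i and r = 1
Locus: Circle centered at (8, 3) with radius 1


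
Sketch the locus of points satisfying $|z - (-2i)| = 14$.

|z - z0| = r describes a circle centered at z0 with radius r
Here z0 = -2i and r = 14
Locus: Circle centered at (0, -2) with radius 14


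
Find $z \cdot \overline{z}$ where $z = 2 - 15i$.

z * conjugate(z) = |z|^2 = a^2 + b^2
= 2^2 + (-15)^2 = 229


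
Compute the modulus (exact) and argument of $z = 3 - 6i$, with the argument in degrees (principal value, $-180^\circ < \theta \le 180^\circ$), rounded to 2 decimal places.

|z| = sqrt(3^2 + (-6)^2) = sqrt(45)
arg(z) = arctan(b/a) = arctan(-6/3) (quadrant-adjusted) = -63.43°


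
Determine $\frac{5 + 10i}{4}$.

Divisor is real, so divide each part by 4:
= 5/4 + (5/2)i


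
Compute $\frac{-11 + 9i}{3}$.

Divisor is real, so divide each part by 3:
= -11/3 + 3i


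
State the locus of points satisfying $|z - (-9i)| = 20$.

|z - z0| = r describes a circle centered at z0 with radius r
Here z0 = -9i and r = 20
Locus: Circle centered at (0, -9) with radius 20


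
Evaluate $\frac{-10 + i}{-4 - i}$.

Multiply numerator and denominator by conjugate (-4 + i):
= (-10 + i)(-4 + i) / ((-4)^2 + (-1)^2)
= (39 - 14i) / 17
= 39/17 - (14/17)i


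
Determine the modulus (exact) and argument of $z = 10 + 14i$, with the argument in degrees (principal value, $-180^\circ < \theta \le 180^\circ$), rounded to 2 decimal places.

|z| = sqrt(10^2 + 14^2) = sqrt(296)
arg(z) = arctan(b/a) = arctan(14/10) (quadrant-adjusted) = 54.46°


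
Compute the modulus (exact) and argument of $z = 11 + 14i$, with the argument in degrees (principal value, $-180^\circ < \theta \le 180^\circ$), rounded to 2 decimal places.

|z| = sqrt(11^2 + 14^2) = sqrt(317)
arg(z) = arctan(b/a) = arctan(14/11) (quadrant-adjusted) = 51.84°


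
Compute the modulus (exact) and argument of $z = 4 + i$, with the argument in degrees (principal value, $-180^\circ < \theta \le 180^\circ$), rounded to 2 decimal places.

|z| = sqrt(4^2 + 1^2) = sqrt(17)
arg(z) = arctan(b/a) = arctan(1/4) (quadrant-adjusted) = 14.04°


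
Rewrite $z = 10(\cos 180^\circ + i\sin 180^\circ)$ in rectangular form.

a = r cos θ = 10 * -1 = -10
b = r sin θ = 10 * 0 = 0
z = -10


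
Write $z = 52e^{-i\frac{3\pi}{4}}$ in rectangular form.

a = r cos θ = 52 * -sqrt(2)/2 = -26*sqrt(2)
b = r sin θ = 52 * -sqrt(2)/2 = -26*sqrt(2)
z = -26*sqrt(2) - 26*sqrt(2)i


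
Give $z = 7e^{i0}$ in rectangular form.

a = r cos θ = 7 * 1 = 7
b = r sin θ = 7 * 0 = 0
z = 7


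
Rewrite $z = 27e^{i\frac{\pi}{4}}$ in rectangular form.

a = r cos θ = 27 * sqrt(2)/2 = 27*sqrt(2)/2
b = r sin θ = 27 * sqrt(2)/2 = 27*sqrt(2)/2
z = 27*sqrt(2)/2 + (27*sqrt(2)/2)i


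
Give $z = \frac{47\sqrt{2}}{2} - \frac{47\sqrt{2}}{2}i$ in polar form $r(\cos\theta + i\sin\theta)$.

r = |z| = sqrt(a^2 + b^2) = sqrt((47*sqrt(2)/2)^2 + (-47*sqrt(2)/2)^2) = sqrt(2209/2 + 2209/2) = sqrt(2209) = 47
θ = arctan(b/a) = arctan(-33.234/33.234) (quadrant-adjusted) = 315°
z = 47(cos 315° + i sin 315°)


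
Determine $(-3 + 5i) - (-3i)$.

(-3 - 0) + (5 - (-3))i = -3 + 8i


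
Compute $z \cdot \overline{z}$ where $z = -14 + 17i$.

z * conjugate(z) = |z|^2 = a^2 + b^2
= (-14)^2 + 17^2 = 485


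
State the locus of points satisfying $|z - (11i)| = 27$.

|z - z0| = r describes a circle centered at z0 with radius r
Here z0 = 11i and r = 27
Locus: Circle centered at (0, 11) with radius 27


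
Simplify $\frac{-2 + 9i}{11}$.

Divisor is real, so divide each part by 11:
= -2/11 + (9/11)i


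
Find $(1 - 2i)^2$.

(a + bi)^2 = a^2 - b^2 + 2abi
= 1^2 - (-2)^2 + 2*1*(-2)i
= -3 - 4i


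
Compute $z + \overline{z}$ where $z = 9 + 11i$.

z + conjugate(z) = (a + bi) + (a - bi) = 2a
= 2 * 9 = 18


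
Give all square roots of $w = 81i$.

|w| = 81, arg(w) = 90°
Root modulus = 81^(1/2) = 9
Root arguments: θ_k = (90° + 360°k)/2 for k = 0, 1, ..., 1
Roots: 9*sqrt(2)/2 + (9*sqrt(2)/2)i, -9*sqrt(2)/2 - (9*sqrt(2)/2)i


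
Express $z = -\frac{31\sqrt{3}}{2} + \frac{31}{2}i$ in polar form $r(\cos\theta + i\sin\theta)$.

r = |z| = sqrt(a^2 + b^2) = sqrt((-31*sqrt(3)/2)^2 + (31/2)^2) = sqrt(2883/4 + 961/4) = sqrt(961) = 31
θ = arctan(b/a) = arctan(15.5/-26.8468) (quadrant-adjusted) = 150°
z = 31(cos 150° + i sin 150°)


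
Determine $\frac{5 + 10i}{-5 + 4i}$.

Multiply numerator and denominator by conjugate (-5 - 4i):
= (5 + 10i)(-5 - 4i) / ((-5)^2 + 4^2)
= (15 - 70i) / 41
= 15/41 - (70/41)i


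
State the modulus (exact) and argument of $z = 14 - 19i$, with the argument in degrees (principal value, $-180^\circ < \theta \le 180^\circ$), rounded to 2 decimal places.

|z| = sqrt(14^2 + (-19)^2) = sqrt(557)
arg(z) = arctan(b/a) = arctan(-19/14) (quadrant-adjusted) = -53.62°


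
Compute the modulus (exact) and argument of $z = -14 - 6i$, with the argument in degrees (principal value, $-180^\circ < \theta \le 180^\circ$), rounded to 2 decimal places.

|z| = sqrt((-14)^2 + (-6)^2) = sqrt(232)
arg(z) = arctan(b/a) = arctan(-6/-14) (quadrant-adjusted) = -156.80°


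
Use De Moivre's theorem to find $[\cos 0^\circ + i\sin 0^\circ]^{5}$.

By De Moivre: z^n = r^n(cos(nθ) + i sin(nθ))
= 1^5(cos(5*0°) + i sin(5*0°))
= 1(cos 0° + i sin 0°)
= 1


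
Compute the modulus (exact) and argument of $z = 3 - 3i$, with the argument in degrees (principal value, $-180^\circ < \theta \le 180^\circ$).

|z| = sqrt(3^2 + (-3)^2) = sqrt(18)
arg(z) = arctan(b/a) = arctan(-3/3) (quadrant-adjusted) = -45°


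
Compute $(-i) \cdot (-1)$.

(a1*a2 - b1*b2) + (a1*b2 + b1*a2)i
= (0 - 0) + (0 + 1)i
= i


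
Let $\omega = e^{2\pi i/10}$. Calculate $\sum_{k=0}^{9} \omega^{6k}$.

Let ζ = ω^6 = e^(2πi·6/10). Since 10 ∤ 6, ζ ≠ 1.
Sum = Σ_{k=0}^{9} ζ^k = (ζ^10 - 1)/(ζ - 1) = (ω^{6·10} - 1)/(ζ - 1) = (1 - 1)/(ζ - 1) = 0


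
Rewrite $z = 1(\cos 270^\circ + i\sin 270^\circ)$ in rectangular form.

a = r cos θ = 1 * 0 = 0
b = r sin θ = 1 * -1 = -1
z = -i


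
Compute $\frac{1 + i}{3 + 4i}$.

Multiply numerator and denominator by conjugate (3 - 4i):
= (1 + i)(3 - 4i) / (3^2 + 4^2)
= (7 - i) / 25
= 7/25 - (1/25)i


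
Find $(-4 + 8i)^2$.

(a + bi)^2 = a^2 - b^2 + 2abi
= (-4)^2 - 8^2 + 2*(-4)*8i
= -48 - 64i


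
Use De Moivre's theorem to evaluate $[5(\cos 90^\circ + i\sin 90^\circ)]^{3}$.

By De Moivre: z^n = r^n(cos(nθ) + i sin(nθ))
= 5^3(cos(3*90°) + i sin(3*90°))
= 125(cos 270° + i sin 270°)
= -125i


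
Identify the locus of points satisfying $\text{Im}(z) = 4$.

Im(z) = y where z = x + yi; the equation y = 4 is satisfied by all points with that y-coordinate
Locus: Horizontal line y = 4


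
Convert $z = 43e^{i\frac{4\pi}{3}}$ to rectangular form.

a = r cos θ = 43 * -1/2 = -43/2
b = r sin θ = 43 * -sqrt(3)/2 = -43*sqrt(3)/2
z = -43/2 - (43*sqrt(3)/2)i


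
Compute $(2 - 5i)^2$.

(a + bi)^2 = a^2 - b^2 + 2abi
= 2^2 - (-5)^2 + 2*2*(-5)i
= -21 - 20i


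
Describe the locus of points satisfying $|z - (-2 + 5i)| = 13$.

|z - z0| = r describes a circle centered at z0 with radius r
Here z0 = -2 + 5i and r = 13
Locus: Circle centered at (-2, 5) with radius 13


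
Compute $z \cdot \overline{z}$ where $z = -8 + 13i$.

z * conjugate(z) = |z|^2 = a^2 + b^2
= (-8)^2 + 13^2 = 233


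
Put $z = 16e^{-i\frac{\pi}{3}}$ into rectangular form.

a = r cos θ = 16 * 1/2 = 8
b = r sin θ = 16 * -sqrt(3)/2 = -8*sqrt(3)
z = 8 - 8*sqrt(3)i


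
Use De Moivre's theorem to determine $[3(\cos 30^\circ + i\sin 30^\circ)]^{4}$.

By De Moivre: z^n = r^n(cos(nθ) + i sin(nθ))
= 3^4(cos(4*30°) + i sin(4*30°))
= 81(cos 120° + i sin 120°)
= -81/2 + (81*sqrt(3)/2)i


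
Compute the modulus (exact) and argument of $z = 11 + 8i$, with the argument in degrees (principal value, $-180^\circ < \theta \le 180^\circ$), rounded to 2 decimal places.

|z| = sqrt(11^2 + 8^2) = sqrt(185)
arg(z) = arctan(b/a) = arctan(8/11) (quadrant-adjusted) = 36.03°


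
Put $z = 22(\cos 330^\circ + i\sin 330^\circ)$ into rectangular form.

a = r cos θ = 22 * sqrt(3)/2 = 11*sqrt(3)
b = r sin θ = 22 * -1/2 = -11
z = 11*sqrt(3) - 11i


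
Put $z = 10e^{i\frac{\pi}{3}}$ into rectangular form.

a = r cos θ = 10 * 1/2 = 5
b = r sin θ = 10 * sqrt(3)/2 = 5*sqrt(3)
z = 5 + 5*sqrt(3)i


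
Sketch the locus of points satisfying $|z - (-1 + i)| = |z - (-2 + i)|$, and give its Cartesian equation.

|z - z1| = |z - z2| means z is equidistant from z1 and z2,
i.e. the perpendicular bisector of the segment from (-1, 1) to (-2, 1) (midpoint (-3/2, 1)).
With z = x + yi, square both sides:
(x - (-1))^2 + (y - 1)^2 = (x - (-2))^2 + (y - 1)^2
The x^2 and y^2 terms cancel: -2x + 0y = 5 - 2 = 3
Simplify: x = -3/2
Locus: Perpendicular bisector of the segment from (-1, 1) to (-2, 1): the line x = -3/2


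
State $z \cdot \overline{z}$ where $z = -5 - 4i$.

z * conjugate(z) = |z|^2 = a^2 + b^2
= (-5)^2 + (-4)^2 = 41


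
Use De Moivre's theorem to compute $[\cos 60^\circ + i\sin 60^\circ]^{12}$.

By De Moivre: z^n = r^n(cos(nθ) + i sin(nθ))
= 1^12(cos(12*60°) + i sin(12*60°))
= 1(cos 0° + i sin 0°)
= 1


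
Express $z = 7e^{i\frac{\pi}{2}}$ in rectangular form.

a = r cos θ = 7 * 0 = 0
b = r sin θ = 7 * 1 = 7
z = 7i


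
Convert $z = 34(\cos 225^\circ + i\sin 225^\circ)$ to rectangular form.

a = r cos θ = 34 * -sqrt(2)/2 = -17*sqrt(2)
b = r sin θ = 34 * -sqrt(2)/2 = -17*sqrt(2)
z = -17*sqrt(2) - 17*sqrt(2)i


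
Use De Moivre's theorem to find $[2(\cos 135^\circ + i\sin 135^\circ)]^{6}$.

By De Moivre: z^n = r^n(cos(nθ) + i sin(nθ))
= 2^6(cos(6*135°) + i sin(6*135°))
= 64(cos 90° + i sin 90°)
= 64i


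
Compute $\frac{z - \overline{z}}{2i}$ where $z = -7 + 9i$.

z - conjugate(z) = 2bi
(z - conjugate(z))/(2i) = 2bi/(2i) = b = 9


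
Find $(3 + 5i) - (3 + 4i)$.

(3 - 3) + (5 - 4)i = i


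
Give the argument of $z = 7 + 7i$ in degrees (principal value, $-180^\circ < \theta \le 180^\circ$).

θ = arctan(b/a) = arctan(7/7) (quadrant-adjusted) = 45°


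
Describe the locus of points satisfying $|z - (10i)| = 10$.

|z - z0| = r describes a circle centered at z0 with radius r
Here z0 = 10i and r = 10
Locus: Circle centered at (0, 10) with radius 10


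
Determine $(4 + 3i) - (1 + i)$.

(4 - 1) + (3 - 1)i = 3 + 2i


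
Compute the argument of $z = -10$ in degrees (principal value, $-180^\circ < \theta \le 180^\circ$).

b = 0 and a < 0, so z lies on the negative real axis: θ = 180°


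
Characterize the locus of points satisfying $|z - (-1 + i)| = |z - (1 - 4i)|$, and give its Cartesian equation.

|z - z1| = |z - z2| means z is equidistant from z1 and z2,
i.e. the perpendicular bisector of the segment from (-1, 1) to (1, -4) (midpoint (0, -3/2)).
With z = x + yi, square both sides:
(x - (-1))^2 + (y - 1)^2 = (x - 1)^2 + (y - (-4))^2
The x^2 and y^2 terms cancel: 4x + (-10)y = 17 - 2 = 15
Simplify: 4x - 10y = 15
Locus: Perpendicular bisector of the segment from (-1, 1) to (1, -4): the line 4x - 10y = 15


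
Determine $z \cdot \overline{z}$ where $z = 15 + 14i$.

z * conjugate(z) = |z|^2 = a^2 + b^2
= 15^2 + 14^2 = 421


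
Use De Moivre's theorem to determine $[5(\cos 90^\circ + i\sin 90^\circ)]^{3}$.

By De Moivre: z^n = r^n(cos(nθ) + i sin(nθ))
= 5^3(cos(3*90°) + i sin(3*90°))
= 125(cos 270° + i sin 270°)
= -125i


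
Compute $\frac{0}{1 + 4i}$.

Multiply numerator and denominator by conjugate (1 - 4i):
= (0)(1 - 4i) / (1^2 + 4^2)
= (0) / 17
= 0


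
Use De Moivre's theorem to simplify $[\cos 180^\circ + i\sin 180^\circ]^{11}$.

By De Moivre: z^n = r^n(cos(nθ) + i sin(nθ))
= 1^11(cos(11*180°) + i sin(11*180°))
= 1(cos 180° + i sin 180°)
= -1


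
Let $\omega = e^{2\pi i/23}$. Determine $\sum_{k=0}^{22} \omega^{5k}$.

Let ζ = ω^5 = e^(2πi·5/23). Since 23 ∤ 5, ζ ≠ 1.
Sum = Σ_{k=0}^{22} ζ^k = (ζ^23 - 1)/(ζ - 1) = (ω^{5·23} - 1)/(ζ - 1) = (1 - 1)/(ζ - 1) = 0


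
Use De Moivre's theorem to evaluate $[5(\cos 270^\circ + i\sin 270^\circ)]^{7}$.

By De Moivre: z^n = r^n(cos(nθ) + i sin(nθ))
= 5^7(cos(7*270°) + i sin(7*270°))
= 78125(cos 90° + i sin 90°)
= 78125i


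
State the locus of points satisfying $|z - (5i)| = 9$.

|z - z0| = r describes a circle centered at z0 with radius r
Here z0 = 5i and r = 9
Locus: Circle centered at (0, 5) with radius 9


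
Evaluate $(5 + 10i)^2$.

(a + bi)^2 = a^2 - b^2 + 2abi
= 5^2 - 10^2 + 2*5*10i
= -75 + 100i


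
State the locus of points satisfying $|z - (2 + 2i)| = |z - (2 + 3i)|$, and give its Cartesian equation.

|z - z1| = |z - z2| means z is equidistant from z1 and z2,
i.e. the perpendicular bisector of the segment from (2, 2) to (2, 3) (midpoint (2, 5/2)).
With z = x + yi, square both sides:
(x - 2)^2 + (y - 2)^2 = (x - 2)^2 + (y - 3)^2
The x^2 and y^2 terms cancel: 0x + 2y = 13 - 8 = 5
Simplify: y = 5/2
Locus: Perpendicular bisector of the segment from (2, 2) to (2, 3): the line y = 5/2


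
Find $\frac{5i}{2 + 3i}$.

Multiply numerator and denominator by conjugate (2 - 3i):
= (5i)(2 - 3i) / (2^2 + 3^2)
= (15 + 10i) / 13
= 15/13 + (10/13)i


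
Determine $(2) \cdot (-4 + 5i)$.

(a1*a2 - b1*b2) + (a1*b2 + b1*a2)i
= (-8 - 0) + (10 + 0)i
= -8 + 10i


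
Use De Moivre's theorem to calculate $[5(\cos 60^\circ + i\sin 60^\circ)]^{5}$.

By De Moivre: z^n = r^n(cos(nθ) + i sin(nθ))
= 5^5(cos(5*60°) + i sin(5*60°))
= 3125(cos 300° + i sin 300°)
= 3125/2 - (3125*sqrt(3)/2)i


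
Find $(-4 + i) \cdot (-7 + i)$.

(a1*a2 - b1*b2) + (a1*b2 + b1*a2)i
= (28 - 1) + (-4 + (-7))i
= 27 - 11i


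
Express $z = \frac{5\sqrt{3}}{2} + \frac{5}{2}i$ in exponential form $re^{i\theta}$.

r = |z| = sqrt((5*sqrt(3)/2)^2 + (5/2)^2) = sqrt(75/4 + 25/4) = sqrt(25) = 5
θ = arctan(b/a) = arctan(2.5/4.3301) (quadrant-adjusted) = 30° = π/6
z = 5e^(i*π/6)


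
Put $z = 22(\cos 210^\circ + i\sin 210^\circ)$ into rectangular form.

a = r cos θ = 22 * -sqrt(3)/2 = -11*sqrt(3)
b = r sin θ = 22 * -1/2 = -11
z = -11*sqrt(3) - 11i


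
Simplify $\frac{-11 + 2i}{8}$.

Divisor is real, so divide each part by 8:
= -11/8 + (1/4)i


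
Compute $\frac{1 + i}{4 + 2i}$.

Multiply numerator and denominator by conjugate (4 - 2i):
= (1 + i)(4 - 2i) / (4^2 + 2^2)
= (6 + 2i) / 20
Divide through by 2: (3 + i) / 10
= 3/10 + (1/10)i


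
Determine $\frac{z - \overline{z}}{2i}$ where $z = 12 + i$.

z - conjugate(z) = 2bi
(z - conjugate(z))/(2i) = 2bi/(2i) = b = 1


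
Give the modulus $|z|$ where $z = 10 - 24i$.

|z| = sqrt(a^2 + b^2) = sqrt(10^2 + (-24)^2) = sqrt(676) = 26


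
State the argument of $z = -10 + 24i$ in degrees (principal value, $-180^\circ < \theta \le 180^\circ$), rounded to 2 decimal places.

θ = arctan(b/a) = arctan(24/-10) (quadrant-adjusted) = 112.62°


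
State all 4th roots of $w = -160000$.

|w| = 160000, arg(w) = 180°
Root modulus = 160000^(1/4) = 20
Root arguments: θ_k = (180° + 360°k)/4 for k = 0, 1, ..., 3
Roots: 10*sqrt(2) + 10*sqrt(2)i, -10*sqrt(2) + 10*sqrt(2)i, -10*sqrt(2) - 10*sqrt(2)i, 10*sqrt(2) - 10*sqrt(2)i


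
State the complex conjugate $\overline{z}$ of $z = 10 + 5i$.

If z = a + bi, then conjugate(z) = a - bi
conjugate(10 + 5i) = 10 - 5i


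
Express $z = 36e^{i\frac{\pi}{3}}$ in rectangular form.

a = r cos θ = 36 * 1/2 = 18
b = r sin θ = 36 * sqrt(3)/2 = 18*sqrt(3)
z = 18 + 18*sqrt(3)i


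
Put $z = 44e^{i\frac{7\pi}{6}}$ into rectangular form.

a = r cos θ = 44 * -sqrt(3)/2 = -22*sqrt(3)
b = r sin θ = 44 * -1/2 = -22
z = -22*sqrt(3) - 22i


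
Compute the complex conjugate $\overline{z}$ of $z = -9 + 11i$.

If z = a + bi, then conjugate(z) = a - bi
conjugate(-9 + 11i) = -9 - 11i


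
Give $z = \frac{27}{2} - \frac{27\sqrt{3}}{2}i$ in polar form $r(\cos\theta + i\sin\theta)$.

r = |z| = sqrt(a^2 + b^2) = sqrt((27/2)^2 + (-27*sqrt(3)/2)^2) = sqrt(729/4 + 2187/4) = sqrt(729) = 27
θ = arctan(b/a) = arctan(-23.3827/13.5) (quadrant-adjusted) = 300°
z = 27(cos 300° + i sin 300°)


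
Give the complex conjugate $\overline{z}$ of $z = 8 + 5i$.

If z = a + bi, then conjugate(z) = a - bi
conjugate(8 + 5i) = 8 - 5i


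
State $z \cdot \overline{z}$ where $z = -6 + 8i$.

z * conjugate(z) = |z|^2 = a^2 + b^2
= (-6)^2 + 8^2 = 100


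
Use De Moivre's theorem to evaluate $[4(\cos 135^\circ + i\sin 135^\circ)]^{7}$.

By De Moivre: z^n = r^n(cos(nθ) + i sin(nθ))
= 4^7(cos(7*135°) + i sin(7*135°))
= 16384(cos 225° + i sin 225°)
= -8192*sqrt(2) - 8192*sqrt(2)i


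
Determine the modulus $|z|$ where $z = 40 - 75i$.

|z| = sqrt(a^2 + b^2) = sqrt(40^2 + (-75)^2) = sqrt(7225) = 85


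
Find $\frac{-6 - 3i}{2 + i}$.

Multiply numerator and denominator by conjugate (2 - i):
= (-6 - 3i)(2 - i) / (2^2 + 1^2)
= (-15) / 5
= -3


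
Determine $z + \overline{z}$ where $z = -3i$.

z + conjugate(z) = (a + bi) + (a - bi) = 2a
= 2 * 0 = 0


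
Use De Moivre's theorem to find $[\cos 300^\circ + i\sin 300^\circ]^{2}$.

By De Moivre: z^n = r^n(cos(nθ) + i sin(nθ))
= 1^2(cos(2*300°) + i sin(2*300°))
= 1(cos 240° + i sin 240°)
= -1/2 - (sqrt(3)/2)i


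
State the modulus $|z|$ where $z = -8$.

|z| = sqrt(a^2 + b^2) = sqrt((-8)^2 + 0^2) = sqrt(64) = 8


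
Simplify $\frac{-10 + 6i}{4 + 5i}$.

Multiply numerator and denominator by conjugate (4 - 5i):
= (-10 + 6i)(4 - 5i) / (4^2 + 5^2)
= (-10 + 74i) / 41
= -10/41 + (74/41)i


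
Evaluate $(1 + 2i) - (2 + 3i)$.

(1 - 2) + (2 - 3)i = -1 - i


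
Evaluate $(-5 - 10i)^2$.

(a + bi)^2 = a^2 - b^2 + 2abi
= (-5)^2 - (-10)^2 + 2*(-5)*(-10)i
= -75 + 100i


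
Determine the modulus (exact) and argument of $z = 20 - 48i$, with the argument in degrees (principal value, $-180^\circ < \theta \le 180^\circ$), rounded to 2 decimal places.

|z| = sqrt(20^2 + (-48)^2) = 52
arg(z) = arctan(b/a) = arctan(-48/20) (quadrant-adjusted) = -67.38°


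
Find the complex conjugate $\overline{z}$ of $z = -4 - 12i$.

If z = a + bi, then conjugate(z) = a - bi
conjugate(-4 - 12i) = -4 + 12i


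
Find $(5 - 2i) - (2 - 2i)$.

(5 - 2) + (-2 - (-2))i = 3


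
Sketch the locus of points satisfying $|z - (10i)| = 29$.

|z - z0| = r describes a circle centered at z0 with radius r
Here z0 = 10i and r = 29
Locus: Circle centered at (0, 10) with radius 29


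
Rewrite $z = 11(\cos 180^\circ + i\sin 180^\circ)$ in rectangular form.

a = r cos θ = 11 * -1 = -11
b = r sin θ = 11 * 0 = 0
z = -11


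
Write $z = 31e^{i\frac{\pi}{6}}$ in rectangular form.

a = r cos θ = 31 * sqrt(3)/2 = 31*sqrt(3)/2
b = r sin θ = 31 * 1/2 = 31/2
z = 31*sqrt(3)/2 + (31/2)i


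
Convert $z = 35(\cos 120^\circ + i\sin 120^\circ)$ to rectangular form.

a = r cos θ = 35 * -1/2 = -35/2
b = r sin θ = 35 * sqrt(3)/2 = 35*sqrt(3)/2
z = -35/2 + (35*sqrt(3)/2)i


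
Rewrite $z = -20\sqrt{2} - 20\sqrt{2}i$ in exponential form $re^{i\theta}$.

r = |z| = sqrt((-20*sqrt(2))^2 + (-20*sqrt(2))^2) = sqrt(800 + 800) = sqrt(1600) = 40
θ = arctan(b/a) = arctan(-28.2843/-28.2843) (quadrant-adjusted) = -135° = -3π/4
z = 40e^(-i*3π/4)


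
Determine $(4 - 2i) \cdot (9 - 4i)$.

(a1*a2 - b1*b2) + (a1*b2 + b1*a2)i
= (36 - 8) + (-16 + (-18))i
= 28 - 34i


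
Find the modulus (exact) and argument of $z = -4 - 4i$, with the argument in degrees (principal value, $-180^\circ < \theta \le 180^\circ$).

|z| = sqrt((-4)^2 + (-4)^2) = sqrt(32)
arg(z) = arctan(b/a) = arctan(-4/-4) (quadrant-adjusted) = -135°


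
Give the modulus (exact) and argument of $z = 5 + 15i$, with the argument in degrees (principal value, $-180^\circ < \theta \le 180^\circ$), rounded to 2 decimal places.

|z| = sqrt(5^2 + 15^2) = sqrt(250)
arg(z) = arctan(b/a) = arctan(15/5) (quadrant-adjusted) = 71.57°


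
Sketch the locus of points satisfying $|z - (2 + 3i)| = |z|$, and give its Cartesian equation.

|z - z1| = |z - z2| means z is equidistant from z1 and z2,
i.e. the perpendicular bisector of the segment from (2, 3) to (0, 0) (midpoint (1, 3/2)).
With z = x + yi, square both sides:
(x - 2)^2 + (y - 3)^2 = (x - 0)^2 + (y - 0)^2
The x^2 and y^2 terms cancel: -4x + (-6)y = 0 - 13 = -13
Simplify: 4x + 6y = 13
Locus: Perpendicular bisector of the segment from (2, 3) to (0, 0): the line 4x + 6y = 13


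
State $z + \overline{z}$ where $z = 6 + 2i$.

z + conjugate(z) = (a + bi) + (a - bi) = 2a
= 2 * 6 = 12


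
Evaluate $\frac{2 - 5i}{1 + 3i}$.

Multiply numerator and denominator by conjugate (1 - 3i):
= (2 - 5i)(1 - 3i) / (1^2 + 3^2)
= (-13 - 11i) / 10
= -13/10 - (11/10)i


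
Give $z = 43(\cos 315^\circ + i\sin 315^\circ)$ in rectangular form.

a = r cos θ = 43 * sqrt(2)/2 = 43*sqrt(2)/2
b = r sin θ = 43 * -sqrt(2)/2 = -43*sqrt(2)/2
z = 43*sqrt(2)/2 - (43*sqrt(2)/2)i


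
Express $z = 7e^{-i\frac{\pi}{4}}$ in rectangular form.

a = r cos θ = 7 * sqrt(2)/2 = 7*sqrt(2)/2
b = r sin θ = 7 * -sqrt(2)/2 = -7*sqrt(2)/2
z = 7*sqrt(2)/2 - (7*sqrt(2)/2)i


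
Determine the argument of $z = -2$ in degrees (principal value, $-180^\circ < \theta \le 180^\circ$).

b = 0 and a < 0, so z lies on the negative real axis: θ = 180°


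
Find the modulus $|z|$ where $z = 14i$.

|z| = sqrt(a^2 + b^2) = sqrt(0^2 + 14^2) = sqrt(196) = 14


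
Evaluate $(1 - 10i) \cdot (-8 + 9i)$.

(a1*a2 - b1*b2) + (a1*b2 + b1*a2)i
= (-8 - (-90)) + (9 + 80)i
= 82 + 89i


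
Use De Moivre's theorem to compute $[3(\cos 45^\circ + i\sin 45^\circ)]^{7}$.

By De Moivre: z^n = r^n(cos(nθ) + i sin(nθ))
= 3^7(cos(7*45°) + i sin(7*45°))
= 2187(cos 315° + i sin 315°)
= 2187*sqrt(2)/2 - (2187*sqrt(2)/2)i


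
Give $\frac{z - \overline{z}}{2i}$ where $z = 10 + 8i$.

z - conjugate(z) = 2bi
(z - conjugate(z))/(2i) = 2bi/(2i) = b = 8


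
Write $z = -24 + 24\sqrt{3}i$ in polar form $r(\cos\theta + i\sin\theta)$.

r = |z| = sqrt(a^2 + b^2) = sqrt((-24)^2 + (24*sqrt(3))^2) = sqrt(576 + 1728) = sqrt(2304) = 48
θ = arctan(b/a) = arctan(41.5692/-24) (quadrant-adjusted) = 120°
z = 48(cos 120° + i sin 120°)


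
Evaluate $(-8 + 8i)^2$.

(a + bi)^2 = a^2 - b^2 + 2abi
= (-8)^2 - 8^2 + 2*(-8)*8i
= -128i


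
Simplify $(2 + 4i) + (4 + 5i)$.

(2 + 4) + (4 + 5)i = 6 + 9i


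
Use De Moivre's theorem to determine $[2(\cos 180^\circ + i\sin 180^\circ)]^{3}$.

By De Moivre: z^n = r^n(cos(nθ) + i sin(nθ))
= 2^3(cos(3*180°) + i sin(3*180°))
= 8(cos 180° + i sin 180°)
= -8


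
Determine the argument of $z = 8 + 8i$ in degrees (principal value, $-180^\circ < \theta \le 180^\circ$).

θ = arctan(b/a) = arctan(8/8) (quadrant-adjusted) = 45°


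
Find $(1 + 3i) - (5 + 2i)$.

(1 - 5) + (3 - 2)i = -4 + i


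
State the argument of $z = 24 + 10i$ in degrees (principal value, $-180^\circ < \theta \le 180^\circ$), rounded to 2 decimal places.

θ = arctan(b/a) = arctan(10/24) (quadrant-adjusted) = 22.62°


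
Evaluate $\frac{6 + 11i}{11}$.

Divisor is real, so divide each part by 11:
= 6/11 + i


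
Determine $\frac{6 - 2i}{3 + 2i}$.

Multiply numerator and denominator by conjugate (3 - 2i):
= (6 - 2i)(3 - 2i) / (3^2 + 2^2)
= (14 - 18i) / 13
= 14/13 - (18/13)i


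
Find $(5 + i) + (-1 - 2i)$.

(5 + (-1)) + (1 + (-2))i = 4 - i


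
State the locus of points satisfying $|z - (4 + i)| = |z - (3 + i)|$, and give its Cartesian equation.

|z - z1| = |z - z2| means z is equidistant from z1 and z2,
i.e. the perpendicular bisector of the segment from (4, 1) to (3, 1) (midpoint (7/2, 1)).
With z = x + yi, square both sides:
(x - 4)^2 + (y - 1)^2 = (x - 3)^2 + (y - 1)^2
The x^2 and y^2 terms cancel: -2x + 0y = 10 - 17 = -7
Simplify: x = 7/2
Locus: Perpendicular bisector of the segment from (4, 1) to (3, 1): the line x = 7/2


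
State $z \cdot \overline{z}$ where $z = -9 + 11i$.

z * conjugate(z) = |z|^2 = a^2 + b^2
= (-9)^2 + 11^2 = 202


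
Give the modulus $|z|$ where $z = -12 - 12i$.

|z| = sqrt(a^2 + b^2) = sqrt((-12)^2 + (-12)^2) = sqrt(288) = sqrt(288)


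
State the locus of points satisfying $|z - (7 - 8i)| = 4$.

|z - z0| = r describes a circle centered at z0 with radius r
Here z0 = 7 - 8i and r = 4
Locus: Circle centered at (7, -8) with radius 4


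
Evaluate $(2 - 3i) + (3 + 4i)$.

(2 + 3) + (-3 + 4)i = 5 + i


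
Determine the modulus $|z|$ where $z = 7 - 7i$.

|z| = sqrt(a^2 + b^2) = sqrt(7^2 + (-7)^2) = sqrt(98) = sqrt(98)


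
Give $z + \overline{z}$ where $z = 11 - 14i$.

z + conjugate(z) = (a + bi) + (a - bi) = 2a
= 2 * 11 = 22


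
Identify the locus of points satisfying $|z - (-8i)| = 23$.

|z - z0| = r describes a circle centered at z0 with radius r
Here z0 = -8i and r = 23
Locus: Circle centered at (0, -8) with radius 23


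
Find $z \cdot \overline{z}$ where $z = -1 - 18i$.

z * conjugate(z) = |z|^2 = a^2 + b^2
= (-1)^2 + (-18)^2 = 325


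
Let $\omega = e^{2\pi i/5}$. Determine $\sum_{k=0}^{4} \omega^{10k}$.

Since 5 divides 10, ω^10 = (ω^5)^2 = 1^2 = 1, so every term is 1.
Sum = 5 · 1 = 5


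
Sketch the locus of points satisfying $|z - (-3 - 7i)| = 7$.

|z - z0| = r describes a circle centered at z0 with radius r
Here z0 = -3 - 7i and r = 7
Locus: Circle centered at (-3, -7) with radius 7


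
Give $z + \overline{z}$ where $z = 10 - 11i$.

z + conjugate(z) = (a + bi) + (a - bi) = 2a
= 2 * 10 = 20


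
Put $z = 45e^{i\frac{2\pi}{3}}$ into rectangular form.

a = r cos θ = 45 * -1/2 = -45/2
b = r sin θ = 45 * sqrt(3)/2 = 45*sqrt(3)/2
z = -45/2 + (45*sqrt(3)/2)i


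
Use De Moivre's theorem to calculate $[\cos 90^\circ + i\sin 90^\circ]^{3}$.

By De Moivre: z^n = r^n(cos(nθ) + i sin(nθ))
= 1^3(cos(3*90°) + i sin(3*90°))
= 1(cos 270° + i sin 270°)
= -i


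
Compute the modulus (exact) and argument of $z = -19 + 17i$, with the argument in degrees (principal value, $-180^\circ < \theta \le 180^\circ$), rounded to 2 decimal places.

|z| = sqrt((-19)^2 + 17^2) = sqrt(650)
arg(z) = arctan(b/a) = arctan(17/-19) (quadrant-adjusted) = 138.18°


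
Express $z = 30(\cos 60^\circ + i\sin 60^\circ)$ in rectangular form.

a = r cos θ = 30 * 1/2 = 15
b = r sin θ = 30 * sqrt(3)/2 = 15*sqrt(3)
z = 15 + 15*sqrt(3)i


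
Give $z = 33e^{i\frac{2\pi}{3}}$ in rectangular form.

a = r cos θ = 33 * -1/2 = -33/2
b = r sin θ = 33 * sqrt(3)/2 = 33*sqrt(3)/2
z = -33/2 + (33*sqrt(3)/2)i


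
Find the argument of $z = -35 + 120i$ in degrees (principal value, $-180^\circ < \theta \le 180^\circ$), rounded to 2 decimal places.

θ = arctan(b/a) = arctan(120/-35) (quadrant-adjusted) = 106.26°


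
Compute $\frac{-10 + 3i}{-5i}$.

Multiply numerator and denominator by conjugate (5i):
= (-10 + 3i)(5i) / (0^2 + (-5)^2)
= (-15 - 50i) / 25
Divide through by 5: (-3 - 10i) / 5
= -3/5 - 2i


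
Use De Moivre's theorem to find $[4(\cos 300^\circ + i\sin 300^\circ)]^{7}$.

By De Moivre: z^n = r^n(cos(nθ) + i sin(nθ))
= 4^7(cos(7*300°) + i sin(7*300°))
= 16384(cos 300° + i sin 300°)
= 8192 - 8192*sqrt(3)i


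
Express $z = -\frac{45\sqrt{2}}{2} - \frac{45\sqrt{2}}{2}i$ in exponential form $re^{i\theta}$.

r = |z| = sqrt((-45*sqrt(2)/2)^2 + (-45*sqrt(2)/2)^2) = sqrt(2025/2 + 2025/2) = sqrt(2025) = 45
θ = arctan(b/a) = arctan(-31.8198/-31.8198) (quadrant-adjusted) = 225° = 5π/4
z = 45e^(i*5π/4)


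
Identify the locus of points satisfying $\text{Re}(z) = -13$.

Re(z) = x where z = x + yi; the equation x = -13 is satisfied by all points with that x-coordinate
Locus: Vertical line x = -13


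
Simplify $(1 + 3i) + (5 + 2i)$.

(1 + 5) + (3 + 2)i = 6 + 5i


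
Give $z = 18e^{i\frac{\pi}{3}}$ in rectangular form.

a = r cos θ = 18 * 1/2 = 9
b = r sin θ = 18 * sqrt(3)/2 = 9*sqrt(3)
z = 9 + 9*sqrt(3)i


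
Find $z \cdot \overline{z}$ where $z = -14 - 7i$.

z * conjugate(z) = |z|^2 = a^2 + b^2
= (-14)^2 + (-7)^2 = 245


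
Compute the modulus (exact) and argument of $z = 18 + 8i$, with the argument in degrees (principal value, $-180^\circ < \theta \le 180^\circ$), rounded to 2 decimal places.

|z| = sqrt(18^2 + 8^2) = sqrt(388)
arg(z) = arctan(b/a) = arctan(8/18) (quadrant-adjusted) = 23.96°


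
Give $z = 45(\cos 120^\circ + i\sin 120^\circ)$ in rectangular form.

a = r cos θ = 45 * -1/2 = -45/2
b = r sin θ = 45 * sqrt(3)/2 = 45*sqrt(3)/2
z = -45/2 + (45*sqrt(3)/2)i


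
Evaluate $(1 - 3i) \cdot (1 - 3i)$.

(a1*a2 - b1*b2) + (a1*b2 + b1*a2)i
= (1 - 9) + (-3 + (-3))i
= -8 - 6i


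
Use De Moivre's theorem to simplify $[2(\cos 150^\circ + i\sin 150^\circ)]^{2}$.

By De Moivre: z^n = r^n(cos(nθ) + i sin(nθ))
= 2^2(cos(2*150°) + i sin(2*150°))
= 4(cos 300° + i sin 300°)
= 2 - 2*sqrt(3)i


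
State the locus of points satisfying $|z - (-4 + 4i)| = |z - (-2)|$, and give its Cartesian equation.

|z - z1| = |z - z2| means z is equidistant from z1 and z2,
i.e. the perpendicular bisector of the segment from (-4, 4) to (-2, 0) (midpoint (-3, 2)).
With z = x + yi, square both sides:
(x - (-4))^2 + (y - 4)^2 = (x - (-2))^2 + (y - 0)^2
The x^2 and y^2 terms cancel: 4x + (-8)y = 4 - 32 = -28
Simplify: x - 2y = -7
Locus: Perpendicular bisector of the segment from (-4, 4) to (-2, 0): the line x - 2y = -7


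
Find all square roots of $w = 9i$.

|w| = 9, arg(w) = 90°
Root modulus = 9^(1/2) = 3
Root arguments: θ_k = (90° + 360°k)/2 for k = 0, 1, ..., 1
Roots: 3*sqrt(2)/2 + (3*sqrt(2)/2)i, -3*sqrt(2)/2 - (3*sqrt(2)/2)i


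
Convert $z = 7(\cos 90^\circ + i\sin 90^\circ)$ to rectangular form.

a = r cos θ = 7 * 0 = 0
b = r sin θ = 7 * 1 = 7
z = 7i


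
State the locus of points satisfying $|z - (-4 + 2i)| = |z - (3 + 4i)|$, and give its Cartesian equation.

|z - z1| = |z - z2| means z is equidistant from z1 and z2,
i.e. the perpendicular bisector of the segment from (-4, 2) to (3, 4) (midpoint (-1/2, 3)).
With z = x + yi, square both sides:
(x - (-4))^2 + (y - 2)^2 = (x - 3)^2 + (y - 4)^2
The x^2 and y^2 terms cancel: 14x + 4y = 25 - 20 = 5
Simplify: 14x + 4y = 5
Locus: Perpendicular bisector of the segment from (-4, 2) to (3, 4): the line 14x + 4y = 5


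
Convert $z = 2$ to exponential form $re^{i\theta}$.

r = |z| = sqrt((2)^2 + (0)^2) = sqrt(4 + 0) = sqrt(4) = 2
b = 0 and a > 0, so z lies on the positive real axis: θ = 0
z = 2e^(i*0) = 2


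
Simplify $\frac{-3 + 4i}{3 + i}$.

Multiply numerator and denominator by conjugate (3 - i):
= (-3 + 4i)(3 - i) / (3^2 + 1^2)
= (-5 + 15i) / 10
Divide through by 5: (-1 + 3i) / 2
= -1/2 + (3/2)i


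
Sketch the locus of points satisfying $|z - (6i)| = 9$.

|z - z0| = r describes a circle centered at z0 with radius r
Here z0 = 6i and r = 9
Locus: Circle centered at (0, 6) with radius 9


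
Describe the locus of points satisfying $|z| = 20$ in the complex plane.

|z| = 20 means sqrt(x^2 + y^2) = 20
This is a circle of radius 20 centered at the origin


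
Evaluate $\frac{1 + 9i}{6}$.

Divisor is real, so divide each part by 6:
= 1/6 + (3/2)i


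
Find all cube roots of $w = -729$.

|w| = 729, arg(w) = 180°
Root modulus = 729^(1/3) = 9
Root arguments: θ_k = (180° + 360°k)/3 for k = 0, 1, ..., 2
Roots: 9/2 + (9*sqrt(3)/2)i, -9, 9/2 - (9*sqrt(3)/2)i


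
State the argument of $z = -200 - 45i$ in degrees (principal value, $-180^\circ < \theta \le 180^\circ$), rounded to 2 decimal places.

θ = arctan(b/a) = arctan(-45/-200) (quadrant-adjusted) = -167.32°


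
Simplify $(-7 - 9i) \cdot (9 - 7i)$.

(a1*a2 - b1*b2) + (a1*b2 + b1*a2)i
= (-63 - 63) + (49 + (-81))i
= -126 - 32i


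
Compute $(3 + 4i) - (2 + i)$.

(3 - 2) + (4 - 1)i = 1 + 3i


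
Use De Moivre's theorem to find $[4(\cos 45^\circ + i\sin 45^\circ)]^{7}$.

By De Moivre: z^n = r^n(cos(nθ) + i sin(nθ))
= 4^7(cos(7*45°) + i sin(7*45°))
= 16384(cos 315° + i sin 315°)
= 8192*sqrt(2) - 8192*sqrt(2)i


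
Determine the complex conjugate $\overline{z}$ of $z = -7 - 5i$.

If z = a + bi, then conjugate(z) = a - bi
conjugate(-7 - 5i) = -7 + 5i


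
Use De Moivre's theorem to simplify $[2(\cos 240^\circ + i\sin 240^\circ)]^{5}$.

By De Moivre: z^n = r^n(cos(nθ) + i sin(nθ))
= 2^5(cos(5*240°) + i sin(5*240°))
= 32(cos 120° + i sin 120°)
= -16 + 16*sqrt(3)i


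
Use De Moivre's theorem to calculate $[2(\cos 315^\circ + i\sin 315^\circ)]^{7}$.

By De Moivre: z^n = r^n(cos(nθ) + i sin(nθ))
= 2^7(cos(7*315°) + i sin(7*315°))
= 128(cos 45° + i sin 45°)
= 64*sqrt(2) + 64*sqrt(2)i


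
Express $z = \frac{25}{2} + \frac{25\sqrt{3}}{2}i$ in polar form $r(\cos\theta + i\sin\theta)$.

r = |z| = sqrt(a^2 + b^2) = sqrt((25/2)^2 + (25*sqrt(3)/2)^2) = sqrt(625/4 + 1875/4) = sqrt(625) = 25
θ = arctan(b/a) = arctan(21.6506/12.5) (quadrant-adjusted) = 60°
z = 25(cos 60° + i sin 60°)


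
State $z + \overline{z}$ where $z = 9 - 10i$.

z + conjugate(z) = (a + bi) + (a - bi) = 2a
= 2 * 9 = 18


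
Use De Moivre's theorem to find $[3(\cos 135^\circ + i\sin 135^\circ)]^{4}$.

By De Moivre: z^n = r^n(cos(nθ) + i sin(nθ))
= 3^4(cos(4*135°) + i sin(4*135°))
= 81(cos 180° + i sin 180°)
= -81


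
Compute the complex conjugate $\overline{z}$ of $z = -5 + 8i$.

If z = a + bi, then conjugate(z) = a - bi
conjugate(-5 + 8i) = -5 - 8i


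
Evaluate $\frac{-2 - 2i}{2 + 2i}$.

Multiply numerator and denominator by conjugate (2 - 2i):
= (-2 - 2i)(2 - 2i) / (2^2 + 2^2)
= (-8) / 8
= -1


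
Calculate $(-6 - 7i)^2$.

(a + bi)^2 = a^2 - b^2 + 2abi
= (-6)^2 - (-7)^2 + 2*(-6)*(-7)i
= -13 + 84i


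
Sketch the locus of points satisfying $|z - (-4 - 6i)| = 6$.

|z - z0| = r describes a circle centered at z0 with radius r
Here z0 = -4 - 6i and r = 6
Locus: Circle centered at (-4, -6) with radius 6


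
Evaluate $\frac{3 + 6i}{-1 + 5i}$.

Multiply numerator and denominator by conjugate (-1 - 5i):
= (3 + 6i)(-1 - 5i) / ((-1)^2 + 5^2)
= (27 - 21i) / 26
= 27/26 - (21/26)i


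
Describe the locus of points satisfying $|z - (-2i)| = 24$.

|z - z0| = r describes a circle centered at z0 with radius r
Here z0 = -2i and r = 24
Locus: Circle centered at (0, -2) with radius 24


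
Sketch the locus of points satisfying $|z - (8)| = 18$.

|z - z0| = r describes a circle centered at z0 with radius r
Here z0 = 8 and r = 18
Locus: Circle centered at (8, 0) with radius 18


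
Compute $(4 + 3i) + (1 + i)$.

(4 + 1) + (3 + 1)i = 5 + 4i


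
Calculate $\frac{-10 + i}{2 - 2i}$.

Multiply numerator and denominator by conjugate (2 + 2i):
= (-10 + i)(2 + 2i) / (2^2 + (-2)^2)
= (-22 - 18i) / 8
Divide through by 2: (-11 - 9i) / 4
= -11/4 - (9/4)i


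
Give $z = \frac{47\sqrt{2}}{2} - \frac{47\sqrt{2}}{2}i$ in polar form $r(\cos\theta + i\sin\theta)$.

r = |z| = sqrt(a^2 + b^2) = sqrt((47*sqrt(2)/2)^2 + (-47*sqrt(2)/2)^2) = sqrt(2209/2 + 2209/2) = sqrt(2209) = 47
θ = arctan(b/a) = arctan(-33.234/33.234) (quadrant-adjusted) = 315°
z = 47(cos 315° + i sin 315°)


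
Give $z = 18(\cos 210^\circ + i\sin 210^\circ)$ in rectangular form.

a = r cos θ = 18 * -sqrt(3)/2 = -9*sqrt(3)
b = r sin θ = 18 * -1/2 = -9
z = -9*sqrt(3) - 9i


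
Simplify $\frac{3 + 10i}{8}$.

Divisor is real, so divide each part by 8:
= 3/8 + (5/4)i


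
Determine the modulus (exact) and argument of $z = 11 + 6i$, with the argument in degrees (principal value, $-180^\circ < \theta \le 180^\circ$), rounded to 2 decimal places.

|z| = sqrt(11^2 + 6^2) = sqrt(157)
arg(z) = arctan(b/a) = arctan(6/11) (quadrant-adjusted) = 28.61°


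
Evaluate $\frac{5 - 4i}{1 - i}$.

Multiply numerator and denominator by conjugate (1 + i):
= (5 - 4i)(1 + i) / (1^2 + (-1)^2)
= (9 + i) / 2
= 9/2 + (1/2)i


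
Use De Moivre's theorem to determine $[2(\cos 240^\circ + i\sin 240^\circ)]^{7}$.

By De Moivre: z^n = r^n(cos(nθ) + i sin(nθ))
= 2^7(cos(7*240°) + i sin(7*240°))
= 128(cos 240° + i sin 240°)
= -64 - 64*sqrt(3)i


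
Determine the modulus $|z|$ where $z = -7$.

|z| = sqrt(a^2 + b^2) = sqrt((-7)^2 + 0^2) = sqrt(49) = 7


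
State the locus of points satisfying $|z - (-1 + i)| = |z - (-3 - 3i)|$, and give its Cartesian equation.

|z - z1| = |z - z2| means z is equidistant from z1 and z2,
i.e. the perpendicular bisector of the segment from (-1, 1) to (-3, -3) (midpoint (-2, -1)).
With z = x + yi, square both sides:
(x - (-1))^2 + (y - 1)^2 = (x - (-3))^2 + (y - (-3))^2
The x^2 and y^2 terms cancel: -4x + (-8)y = 18 - 2 = 16
Simplify: x + 2y = -4
Locus: Perpendicular bisector of the segment from (-1, 1) to (-3, -3): the line x + 2y = -4


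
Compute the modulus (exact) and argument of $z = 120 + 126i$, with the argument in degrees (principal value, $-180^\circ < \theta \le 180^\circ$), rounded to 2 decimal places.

|z| = sqrt(120^2 + 126^2) = 174
arg(z) = arctan(b/a) = arctan(126/120) (quadrant-adjusted) = 46.40°


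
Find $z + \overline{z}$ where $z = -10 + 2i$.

z + conjugate(z) = (a + bi) + (a - bi) = 2a
= 2 * (-10) = -20


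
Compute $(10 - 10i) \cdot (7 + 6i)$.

(a1*a2 - b1*b2) + (a1*b2 + b1*a2)i
= (70 - (-60)) + (60 + (-70))i
= 130 - 10i


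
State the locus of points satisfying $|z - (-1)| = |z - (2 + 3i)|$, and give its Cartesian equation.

|z - z1| = |z - z2| means z is equidistant from z1 and z2,
i.e. the perpendicular bisector of the segment from (-1, 0) to (2, 3) (midpoint (1/2, 3/2)).
With z = x + yi, square both sides:
(x - (-1))^2 + (y - 0)^2 = (x - 2)^2 + (y - 3)^2
The x^2 and y^2 terms cancel: 6x + 6y = 13 - 1 = 12
Simplify: x + y = 2
Locus: Perpendicular bisector of the segment from (-1, 0) to (2, 3): the line x + y = 2


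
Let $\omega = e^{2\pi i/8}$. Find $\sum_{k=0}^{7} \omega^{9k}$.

Let ζ = ω^9 = e^(2πi·9/8). Since 8 ∤ 9, ζ ≠ 1.
Sum = Σ_{k=0}^{7} ζ^k = (ζ^8 - 1)/(ζ - 1) = (ω^{9·8} - 1)/(ζ - 1) = (1 - 1)/(ζ - 1) = 0


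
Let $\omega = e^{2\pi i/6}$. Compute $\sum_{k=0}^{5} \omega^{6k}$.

Since 6 divides 6, ω^6 = (ω^6)^1 = 1^1 = 1, so every term is 1.
Sum = 6 · 1 = 6


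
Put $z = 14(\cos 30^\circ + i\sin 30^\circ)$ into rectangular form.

a = r cos θ = 14 * sqrt(3)/2 = 7*sqrt(3)
b = r sin θ = 14 * 1/2 = 7
z = 7*sqrt(3) + 7i


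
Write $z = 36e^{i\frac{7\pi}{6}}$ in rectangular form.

a = r cos θ = 36 * -sqrt(3)/2 = -18*sqrt(3)
b = r sin θ = 36 * -1/2 = -18
z = -18*sqrt(3) - 18i


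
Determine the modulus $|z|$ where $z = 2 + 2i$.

|z| = sqrt(a^2 + b^2) = sqrt(2^2 + 2^2) = sqrt(8) = sqrt(8)


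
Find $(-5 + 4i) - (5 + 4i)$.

(-5 - 5) + (4 - 4)i = -10


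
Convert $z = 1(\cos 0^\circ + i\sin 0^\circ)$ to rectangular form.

a = r cos θ = 1 * 1 = 1
b = r sin θ = 1 * 0 = 0
z = 1


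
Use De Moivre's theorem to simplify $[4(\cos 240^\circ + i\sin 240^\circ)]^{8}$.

By De Moivre: z^n = r^n(cos(nθ) + i sin(nθ))
= 4^8(cos(8*240°) + i sin(8*240°))
= 65536(cos 120° + i sin 120°)
= -32768 + 32768*sqrt(3)i


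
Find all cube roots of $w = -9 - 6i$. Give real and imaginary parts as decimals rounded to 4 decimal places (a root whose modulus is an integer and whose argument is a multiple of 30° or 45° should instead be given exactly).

|w| = sqrt(117) ≈ 10.816654, arg(w) ≈ 213.690068°
Root modulus = sqrt(117)^(1/3) ≈ 2.211554
Root arguments: θ_k = (arg(w) + 360°k)/3 for k = 0, 1, ..., 2
Compute each root as (root modulus)(cos θ_k + i sin θ_k) using full-precision intermediates, then round to 4 decimal places.
Roots: 0.7116 + 2.0939i, -2.1692 - 0.4307i, 1.4576 - 1.6632i
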